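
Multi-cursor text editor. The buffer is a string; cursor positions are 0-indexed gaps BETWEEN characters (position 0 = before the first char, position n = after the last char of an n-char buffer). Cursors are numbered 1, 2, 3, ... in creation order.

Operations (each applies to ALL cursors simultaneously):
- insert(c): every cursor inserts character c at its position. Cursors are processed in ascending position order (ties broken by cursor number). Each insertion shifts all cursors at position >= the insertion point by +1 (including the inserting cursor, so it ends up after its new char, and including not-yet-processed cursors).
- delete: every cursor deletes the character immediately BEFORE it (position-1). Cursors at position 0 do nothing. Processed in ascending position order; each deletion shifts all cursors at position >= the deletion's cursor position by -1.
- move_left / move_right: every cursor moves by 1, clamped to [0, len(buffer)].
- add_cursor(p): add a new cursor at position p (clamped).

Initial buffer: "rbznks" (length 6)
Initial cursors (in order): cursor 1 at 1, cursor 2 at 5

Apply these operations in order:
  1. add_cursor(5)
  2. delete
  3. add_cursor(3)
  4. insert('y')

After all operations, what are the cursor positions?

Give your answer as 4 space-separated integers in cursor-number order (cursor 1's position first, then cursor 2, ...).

After op 1 (add_cursor(5)): buffer="rbznks" (len 6), cursors c1@1 c2@5 c3@5, authorship ......
After op 2 (delete): buffer="bzs" (len 3), cursors c1@0 c2@2 c3@2, authorship ...
After op 3 (add_cursor(3)): buffer="bzs" (len 3), cursors c1@0 c2@2 c3@2 c4@3, authorship ...
After op 4 (insert('y')): buffer="ybzyysy" (len 7), cursors c1@1 c2@5 c3@5 c4@7, authorship 1..23.4

Answer: 1 5 5 7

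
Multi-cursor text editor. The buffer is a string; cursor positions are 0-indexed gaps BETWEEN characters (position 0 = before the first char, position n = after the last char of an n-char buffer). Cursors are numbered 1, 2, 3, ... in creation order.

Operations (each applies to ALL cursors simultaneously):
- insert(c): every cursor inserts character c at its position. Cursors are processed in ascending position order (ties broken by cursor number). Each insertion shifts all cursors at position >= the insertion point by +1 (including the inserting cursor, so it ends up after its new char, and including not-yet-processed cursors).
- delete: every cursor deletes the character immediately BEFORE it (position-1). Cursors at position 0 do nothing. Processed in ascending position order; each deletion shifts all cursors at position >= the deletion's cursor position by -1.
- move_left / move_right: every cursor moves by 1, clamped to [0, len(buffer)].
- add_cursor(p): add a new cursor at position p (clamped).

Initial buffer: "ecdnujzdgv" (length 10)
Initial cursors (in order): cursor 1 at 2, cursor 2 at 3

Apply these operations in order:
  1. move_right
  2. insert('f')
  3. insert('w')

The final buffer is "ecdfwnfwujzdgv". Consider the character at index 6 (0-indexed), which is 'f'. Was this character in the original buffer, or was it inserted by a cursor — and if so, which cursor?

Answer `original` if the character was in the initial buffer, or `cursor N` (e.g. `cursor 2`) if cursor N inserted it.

Answer: cursor 2

Derivation:
After op 1 (move_right): buffer="ecdnujzdgv" (len 10), cursors c1@3 c2@4, authorship ..........
After op 2 (insert('f')): buffer="ecdfnfujzdgv" (len 12), cursors c1@4 c2@6, authorship ...1.2......
After op 3 (insert('w')): buffer="ecdfwnfwujzdgv" (len 14), cursors c1@5 c2@8, authorship ...11.22......
Authorship (.=original, N=cursor N): . . . 1 1 . 2 2 . . . . . .
Index 6: author = 2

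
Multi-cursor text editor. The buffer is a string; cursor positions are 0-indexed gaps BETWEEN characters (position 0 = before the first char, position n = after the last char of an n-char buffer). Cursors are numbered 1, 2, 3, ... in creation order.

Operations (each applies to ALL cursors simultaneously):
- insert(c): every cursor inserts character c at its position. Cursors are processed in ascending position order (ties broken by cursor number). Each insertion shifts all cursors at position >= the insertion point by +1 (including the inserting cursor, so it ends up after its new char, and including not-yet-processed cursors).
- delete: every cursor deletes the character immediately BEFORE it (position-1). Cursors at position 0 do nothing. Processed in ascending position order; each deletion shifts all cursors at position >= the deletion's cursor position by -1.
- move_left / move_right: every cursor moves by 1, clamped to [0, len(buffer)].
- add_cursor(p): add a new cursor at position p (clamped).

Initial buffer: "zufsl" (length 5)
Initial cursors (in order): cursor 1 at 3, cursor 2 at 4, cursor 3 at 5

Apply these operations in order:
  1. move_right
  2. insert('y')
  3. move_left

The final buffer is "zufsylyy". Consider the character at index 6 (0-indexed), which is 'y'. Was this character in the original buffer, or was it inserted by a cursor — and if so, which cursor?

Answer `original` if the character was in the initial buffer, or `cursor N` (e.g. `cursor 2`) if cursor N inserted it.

Answer: cursor 2

Derivation:
After op 1 (move_right): buffer="zufsl" (len 5), cursors c1@4 c2@5 c3@5, authorship .....
After op 2 (insert('y')): buffer="zufsylyy" (len 8), cursors c1@5 c2@8 c3@8, authorship ....1.23
After op 3 (move_left): buffer="zufsylyy" (len 8), cursors c1@4 c2@7 c3@7, authorship ....1.23
Authorship (.=original, N=cursor N): . . . . 1 . 2 3
Index 6: author = 2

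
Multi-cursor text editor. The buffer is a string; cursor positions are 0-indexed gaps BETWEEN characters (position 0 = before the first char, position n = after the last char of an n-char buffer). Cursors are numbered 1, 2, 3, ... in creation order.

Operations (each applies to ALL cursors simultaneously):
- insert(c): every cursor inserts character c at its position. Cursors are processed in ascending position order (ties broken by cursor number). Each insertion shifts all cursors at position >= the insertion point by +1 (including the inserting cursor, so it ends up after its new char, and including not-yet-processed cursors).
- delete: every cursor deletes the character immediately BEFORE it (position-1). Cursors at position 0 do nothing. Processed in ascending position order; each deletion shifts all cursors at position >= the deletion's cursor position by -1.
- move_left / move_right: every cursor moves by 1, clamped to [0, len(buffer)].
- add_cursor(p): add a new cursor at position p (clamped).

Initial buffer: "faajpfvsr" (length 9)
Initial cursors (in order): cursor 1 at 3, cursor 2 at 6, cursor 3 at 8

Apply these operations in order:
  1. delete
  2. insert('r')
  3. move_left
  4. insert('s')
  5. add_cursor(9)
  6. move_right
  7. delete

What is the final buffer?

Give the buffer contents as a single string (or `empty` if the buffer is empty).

Answer: fasjpsvr

Derivation:
After op 1 (delete): buffer="fajpvr" (len 6), cursors c1@2 c2@4 c3@5, authorship ......
After op 2 (insert('r')): buffer="farjprvrr" (len 9), cursors c1@3 c2@6 c3@8, authorship ..1..2.3.
After op 3 (move_left): buffer="farjprvrr" (len 9), cursors c1@2 c2@5 c3@7, authorship ..1..2.3.
After op 4 (insert('s')): buffer="fasrjpsrvsrr" (len 12), cursors c1@3 c2@7 c3@10, authorship ..11..22.33.
After op 5 (add_cursor(9)): buffer="fasrjpsrvsrr" (len 12), cursors c1@3 c2@7 c4@9 c3@10, authorship ..11..22.33.
After op 6 (move_right): buffer="fasrjpsrvsrr" (len 12), cursors c1@4 c2@8 c4@10 c3@11, authorship ..11..22.33.
After op 7 (delete): buffer="fasjpsvr" (len 8), cursors c1@3 c2@6 c3@7 c4@7, authorship ..1..2..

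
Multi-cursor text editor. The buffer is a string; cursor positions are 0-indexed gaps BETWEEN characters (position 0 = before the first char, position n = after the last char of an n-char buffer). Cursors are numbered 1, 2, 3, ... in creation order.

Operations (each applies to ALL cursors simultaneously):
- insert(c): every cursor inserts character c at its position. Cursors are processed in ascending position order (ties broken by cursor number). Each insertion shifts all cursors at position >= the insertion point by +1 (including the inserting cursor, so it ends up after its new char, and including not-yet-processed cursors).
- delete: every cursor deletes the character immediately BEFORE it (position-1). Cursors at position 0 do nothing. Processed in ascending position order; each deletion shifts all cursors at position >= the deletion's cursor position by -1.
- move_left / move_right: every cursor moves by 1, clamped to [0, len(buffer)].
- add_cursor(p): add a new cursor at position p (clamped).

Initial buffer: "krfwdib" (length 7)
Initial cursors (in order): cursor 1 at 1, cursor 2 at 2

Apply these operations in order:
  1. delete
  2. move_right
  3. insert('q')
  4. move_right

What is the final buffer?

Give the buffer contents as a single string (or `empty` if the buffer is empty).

Answer: fqqwdib

Derivation:
After op 1 (delete): buffer="fwdib" (len 5), cursors c1@0 c2@0, authorship .....
After op 2 (move_right): buffer="fwdib" (len 5), cursors c1@1 c2@1, authorship .....
After op 3 (insert('q')): buffer="fqqwdib" (len 7), cursors c1@3 c2@3, authorship .12....
After op 4 (move_right): buffer="fqqwdib" (len 7), cursors c1@4 c2@4, authorship .12....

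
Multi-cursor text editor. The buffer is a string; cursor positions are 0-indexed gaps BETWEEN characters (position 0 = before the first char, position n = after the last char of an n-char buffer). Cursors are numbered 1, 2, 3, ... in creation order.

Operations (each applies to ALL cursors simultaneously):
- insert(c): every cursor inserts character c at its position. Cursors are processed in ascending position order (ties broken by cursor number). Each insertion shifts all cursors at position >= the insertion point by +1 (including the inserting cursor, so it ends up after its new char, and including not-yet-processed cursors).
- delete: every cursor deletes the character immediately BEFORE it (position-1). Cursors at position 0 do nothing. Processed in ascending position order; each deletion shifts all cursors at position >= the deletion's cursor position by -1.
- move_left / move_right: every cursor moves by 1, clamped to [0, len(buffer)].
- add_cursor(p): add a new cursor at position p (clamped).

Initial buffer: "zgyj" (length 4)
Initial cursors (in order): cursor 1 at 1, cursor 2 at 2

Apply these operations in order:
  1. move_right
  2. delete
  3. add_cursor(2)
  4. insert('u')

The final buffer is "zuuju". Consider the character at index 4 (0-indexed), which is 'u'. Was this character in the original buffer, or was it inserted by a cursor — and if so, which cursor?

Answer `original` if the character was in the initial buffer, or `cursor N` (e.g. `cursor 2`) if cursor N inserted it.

Answer: cursor 3

Derivation:
After op 1 (move_right): buffer="zgyj" (len 4), cursors c1@2 c2@3, authorship ....
After op 2 (delete): buffer="zj" (len 2), cursors c1@1 c2@1, authorship ..
After op 3 (add_cursor(2)): buffer="zj" (len 2), cursors c1@1 c2@1 c3@2, authorship ..
After op 4 (insert('u')): buffer="zuuju" (len 5), cursors c1@3 c2@3 c3@5, authorship .12.3
Authorship (.=original, N=cursor N): . 1 2 . 3
Index 4: author = 3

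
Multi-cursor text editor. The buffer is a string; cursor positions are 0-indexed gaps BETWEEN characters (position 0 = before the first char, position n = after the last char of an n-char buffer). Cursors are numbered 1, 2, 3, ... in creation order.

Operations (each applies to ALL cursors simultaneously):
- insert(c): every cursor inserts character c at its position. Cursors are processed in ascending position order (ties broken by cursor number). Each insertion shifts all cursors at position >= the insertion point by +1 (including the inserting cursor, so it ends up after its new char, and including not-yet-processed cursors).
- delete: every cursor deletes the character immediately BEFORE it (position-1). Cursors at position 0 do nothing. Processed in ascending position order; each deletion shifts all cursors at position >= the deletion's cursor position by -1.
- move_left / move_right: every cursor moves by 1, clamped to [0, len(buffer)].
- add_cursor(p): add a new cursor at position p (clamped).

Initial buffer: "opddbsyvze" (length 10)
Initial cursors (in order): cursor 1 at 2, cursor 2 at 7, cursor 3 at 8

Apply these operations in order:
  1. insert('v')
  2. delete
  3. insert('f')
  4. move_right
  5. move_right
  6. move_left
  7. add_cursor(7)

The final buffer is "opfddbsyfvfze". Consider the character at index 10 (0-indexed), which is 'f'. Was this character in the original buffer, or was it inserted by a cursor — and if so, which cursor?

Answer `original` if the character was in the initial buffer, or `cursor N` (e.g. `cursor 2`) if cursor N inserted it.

After op 1 (insert('v')): buffer="opvddbsyvvvze" (len 13), cursors c1@3 c2@9 c3@11, authorship ..1.....2.3..
After op 2 (delete): buffer="opddbsyvze" (len 10), cursors c1@2 c2@7 c3@8, authorship ..........
After op 3 (insert('f')): buffer="opfddbsyfvfze" (len 13), cursors c1@3 c2@9 c3@11, authorship ..1.....2.3..
After op 4 (move_right): buffer="opfddbsyfvfze" (len 13), cursors c1@4 c2@10 c3@12, authorship ..1.....2.3..
After op 5 (move_right): buffer="opfddbsyfvfze" (len 13), cursors c1@5 c2@11 c3@13, authorship ..1.....2.3..
After op 6 (move_left): buffer="opfddbsyfvfze" (len 13), cursors c1@4 c2@10 c3@12, authorship ..1.....2.3..
After op 7 (add_cursor(7)): buffer="opfddbsyfvfze" (len 13), cursors c1@4 c4@7 c2@10 c3@12, authorship ..1.....2.3..
Authorship (.=original, N=cursor N): . . 1 . . . . . 2 . 3 . .
Index 10: author = 3

Answer: cursor 3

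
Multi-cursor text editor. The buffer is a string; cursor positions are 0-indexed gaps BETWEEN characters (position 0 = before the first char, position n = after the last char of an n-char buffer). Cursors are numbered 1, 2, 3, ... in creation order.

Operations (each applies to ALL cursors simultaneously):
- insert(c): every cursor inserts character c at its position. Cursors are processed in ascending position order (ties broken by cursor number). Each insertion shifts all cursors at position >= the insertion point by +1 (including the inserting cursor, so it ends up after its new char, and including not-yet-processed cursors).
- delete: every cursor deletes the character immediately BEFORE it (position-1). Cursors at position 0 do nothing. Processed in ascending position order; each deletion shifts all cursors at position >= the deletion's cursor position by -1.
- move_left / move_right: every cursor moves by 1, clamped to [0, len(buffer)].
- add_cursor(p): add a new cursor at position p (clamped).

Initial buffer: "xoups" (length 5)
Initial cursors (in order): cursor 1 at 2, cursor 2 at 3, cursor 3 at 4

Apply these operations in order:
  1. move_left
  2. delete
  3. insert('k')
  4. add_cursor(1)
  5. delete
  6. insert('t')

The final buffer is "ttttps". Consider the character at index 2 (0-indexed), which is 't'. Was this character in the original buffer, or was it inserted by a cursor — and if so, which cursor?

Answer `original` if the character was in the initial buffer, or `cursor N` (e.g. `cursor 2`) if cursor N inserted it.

After op 1 (move_left): buffer="xoups" (len 5), cursors c1@1 c2@2 c3@3, authorship .....
After op 2 (delete): buffer="ps" (len 2), cursors c1@0 c2@0 c3@0, authorship ..
After op 3 (insert('k')): buffer="kkkps" (len 5), cursors c1@3 c2@3 c3@3, authorship 123..
After op 4 (add_cursor(1)): buffer="kkkps" (len 5), cursors c4@1 c1@3 c2@3 c3@3, authorship 123..
After op 5 (delete): buffer="ps" (len 2), cursors c1@0 c2@0 c3@0 c4@0, authorship ..
After op 6 (insert('t')): buffer="ttttps" (len 6), cursors c1@4 c2@4 c3@4 c4@4, authorship 1234..
Authorship (.=original, N=cursor N): 1 2 3 4 . .
Index 2: author = 3

Answer: cursor 3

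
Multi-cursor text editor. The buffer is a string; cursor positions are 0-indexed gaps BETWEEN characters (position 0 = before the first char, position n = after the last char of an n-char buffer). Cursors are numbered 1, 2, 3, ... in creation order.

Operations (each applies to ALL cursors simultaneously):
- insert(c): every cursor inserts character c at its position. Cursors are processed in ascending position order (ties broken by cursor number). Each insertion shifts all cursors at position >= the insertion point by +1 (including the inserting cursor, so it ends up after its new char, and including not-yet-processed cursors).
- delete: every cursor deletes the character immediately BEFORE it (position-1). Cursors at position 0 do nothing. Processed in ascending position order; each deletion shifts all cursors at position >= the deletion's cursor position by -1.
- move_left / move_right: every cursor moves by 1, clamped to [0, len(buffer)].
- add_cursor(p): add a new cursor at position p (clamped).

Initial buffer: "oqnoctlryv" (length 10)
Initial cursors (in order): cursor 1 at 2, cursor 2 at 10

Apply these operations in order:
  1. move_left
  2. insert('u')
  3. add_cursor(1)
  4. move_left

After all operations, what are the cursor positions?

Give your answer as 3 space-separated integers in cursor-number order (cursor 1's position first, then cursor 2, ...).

Answer: 1 10 0

Derivation:
After op 1 (move_left): buffer="oqnoctlryv" (len 10), cursors c1@1 c2@9, authorship ..........
After op 2 (insert('u')): buffer="ouqnoctlryuv" (len 12), cursors c1@2 c2@11, authorship .1........2.
After op 3 (add_cursor(1)): buffer="ouqnoctlryuv" (len 12), cursors c3@1 c1@2 c2@11, authorship .1........2.
After op 4 (move_left): buffer="ouqnoctlryuv" (len 12), cursors c3@0 c1@1 c2@10, authorship .1........2.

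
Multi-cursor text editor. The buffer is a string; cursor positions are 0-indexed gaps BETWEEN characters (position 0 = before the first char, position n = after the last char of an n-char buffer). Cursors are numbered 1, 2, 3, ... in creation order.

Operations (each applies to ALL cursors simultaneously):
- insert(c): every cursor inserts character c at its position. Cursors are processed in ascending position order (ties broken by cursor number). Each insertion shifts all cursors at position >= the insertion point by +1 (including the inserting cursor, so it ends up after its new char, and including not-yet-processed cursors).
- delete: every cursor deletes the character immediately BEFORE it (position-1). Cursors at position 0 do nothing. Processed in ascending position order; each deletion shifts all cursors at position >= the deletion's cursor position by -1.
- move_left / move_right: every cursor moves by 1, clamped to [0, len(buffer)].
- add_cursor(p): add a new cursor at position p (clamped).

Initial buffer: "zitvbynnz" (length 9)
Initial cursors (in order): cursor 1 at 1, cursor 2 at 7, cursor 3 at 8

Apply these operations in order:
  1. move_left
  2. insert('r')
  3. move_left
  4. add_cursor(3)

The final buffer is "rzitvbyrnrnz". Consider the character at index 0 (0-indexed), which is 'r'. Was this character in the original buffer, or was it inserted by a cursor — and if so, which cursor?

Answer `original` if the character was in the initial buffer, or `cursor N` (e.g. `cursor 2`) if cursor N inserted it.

After op 1 (move_left): buffer="zitvbynnz" (len 9), cursors c1@0 c2@6 c3@7, authorship .........
After op 2 (insert('r')): buffer="rzitvbyrnrnz" (len 12), cursors c1@1 c2@8 c3@10, authorship 1......2.3..
After op 3 (move_left): buffer="rzitvbyrnrnz" (len 12), cursors c1@0 c2@7 c3@9, authorship 1......2.3..
After op 4 (add_cursor(3)): buffer="rzitvbyrnrnz" (len 12), cursors c1@0 c4@3 c2@7 c3@9, authorship 1......2.3..
Authorship (.=original, N=cursor N): 1 . . . . . . 2 . 3 . .
Index 0: author = 1

Answer: cursor 1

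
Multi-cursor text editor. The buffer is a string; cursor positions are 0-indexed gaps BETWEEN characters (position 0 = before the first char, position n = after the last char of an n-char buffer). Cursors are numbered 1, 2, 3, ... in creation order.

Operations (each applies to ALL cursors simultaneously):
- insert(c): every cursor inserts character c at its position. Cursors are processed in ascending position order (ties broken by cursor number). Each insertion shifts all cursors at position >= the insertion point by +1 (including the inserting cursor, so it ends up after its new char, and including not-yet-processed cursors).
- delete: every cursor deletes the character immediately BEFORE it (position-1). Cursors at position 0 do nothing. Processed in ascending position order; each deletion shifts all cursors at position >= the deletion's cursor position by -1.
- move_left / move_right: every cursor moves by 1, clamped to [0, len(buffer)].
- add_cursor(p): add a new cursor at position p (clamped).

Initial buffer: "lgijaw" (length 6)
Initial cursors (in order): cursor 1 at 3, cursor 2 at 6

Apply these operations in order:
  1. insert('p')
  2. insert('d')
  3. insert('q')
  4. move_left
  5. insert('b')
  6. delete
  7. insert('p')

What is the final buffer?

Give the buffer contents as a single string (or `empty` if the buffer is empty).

Answer: lgipdpqjawpdpq

Derivation:
After op 1 (insert('p')): buffer="lgipjawp" (len 8), cursors c1@4 c2@8, authorship ...1...2
After op 2 (insert('d')): buffer="lgipdjawpd" (len 10), cursors c1@5 c2@10, authorship ...11...22
After op 3 (insert('q')): buffer="lgipdqjawpdq" (len 12), cursors c1@6 c2@12, authorship ...111...222
After op 4 (move_left): buffer="lgipdqjawpdq" (len 12), cursors c1@5 c2@11, authorship ...111...222
After op 5 (insert('b')): buffer="lgipdbqjawpdbq" (len 14), cursors c1@6 c2@13, authorship ...1111...2222
After op 6 (delete): buffer="lgipdqjawpdq" (len 12), cursors c1@5 c2@11, authorship ...111...222
After op 7 (insert('p')): buffer="lgipdpqjawpdpq" (len 14), cursors c1@6 c2@13, authorship ...1111...2222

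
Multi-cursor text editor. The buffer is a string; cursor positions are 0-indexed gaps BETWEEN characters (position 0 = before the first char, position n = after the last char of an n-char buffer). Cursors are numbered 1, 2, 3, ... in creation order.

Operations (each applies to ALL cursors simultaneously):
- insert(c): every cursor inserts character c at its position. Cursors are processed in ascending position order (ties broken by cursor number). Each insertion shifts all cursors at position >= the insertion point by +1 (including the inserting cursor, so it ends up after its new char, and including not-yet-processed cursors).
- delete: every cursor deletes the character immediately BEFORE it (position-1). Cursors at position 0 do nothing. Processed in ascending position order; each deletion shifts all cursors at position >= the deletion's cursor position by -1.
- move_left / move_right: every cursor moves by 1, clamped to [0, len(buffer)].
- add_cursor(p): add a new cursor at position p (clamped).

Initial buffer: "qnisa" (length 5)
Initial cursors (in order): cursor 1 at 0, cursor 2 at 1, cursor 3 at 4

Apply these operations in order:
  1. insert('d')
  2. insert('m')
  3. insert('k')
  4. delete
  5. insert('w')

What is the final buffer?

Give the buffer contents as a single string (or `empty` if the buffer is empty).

Answer: dmwqdmwnisdmwa

Derivation:
After op 1 (insert('d')): buffer="dqdnisda" (len 8), cursors c1@1 c2@3 c3@7, authorship 1.2...3.
After op 2 (insert('m')): buffer="dmqdmnisdma" (len 11), cursors c1@2 c2@5 c3@10, authorship 11.22...33.
After op 3 (insert('k')): buffer="dmkqdmknisdmka" (len 14), cursors c1@3 c2@7 c3@13, authorship 111.222...333.
After op 4 (delete): buffer="dmqdmnisdma" (len 11), cursors c1@2 c2@5 c3@10, authorship 11.22...33.
After op 5 (insert('w')): buffer="dmwqdmwnisdmwa" (len 14), cursors c1@3 c2@7 c3@13, authorship 111.222...333.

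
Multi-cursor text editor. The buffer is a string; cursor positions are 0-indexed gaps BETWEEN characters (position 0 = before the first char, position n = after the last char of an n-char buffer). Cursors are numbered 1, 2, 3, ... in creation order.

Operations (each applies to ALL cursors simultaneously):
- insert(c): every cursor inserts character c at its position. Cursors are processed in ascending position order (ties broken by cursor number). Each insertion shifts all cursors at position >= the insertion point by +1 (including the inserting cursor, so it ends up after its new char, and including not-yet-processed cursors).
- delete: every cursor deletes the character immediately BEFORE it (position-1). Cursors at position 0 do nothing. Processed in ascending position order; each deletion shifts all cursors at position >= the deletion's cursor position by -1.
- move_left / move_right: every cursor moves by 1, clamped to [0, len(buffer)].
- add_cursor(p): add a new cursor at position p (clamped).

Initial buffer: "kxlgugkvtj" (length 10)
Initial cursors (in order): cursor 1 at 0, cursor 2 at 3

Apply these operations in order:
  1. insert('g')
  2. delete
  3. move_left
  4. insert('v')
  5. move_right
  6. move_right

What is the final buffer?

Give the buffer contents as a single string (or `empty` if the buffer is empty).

Answer: vkxvlgugkvtj

Derivation:
After op 1 (insert('g')): buffer="gkxlggugkvtj" (len 12), cursors c1@1 c2@5, authorship 1...2.......
After op 2 (delete): buffer="kxlgugkvtj" (len 10), cursors c1@0 c2@3, authorship ..........
After op 3 (move_left): buffer="kxlgugkvtj" (len 10), cursors c1@0 c2@2, authorship ..........
After op 4 (insert('v')): buffer="vkxvlgugkvtj" (len 12), cursors c1@1 c2@4, authorship 1..2........
After op 5 (move_right): buffer="vkxvlgugkvtj" (len 12), cursors c1@2 c2@5, authorship 1..2........
After op 6 (move_right): buffer="vkxvlgugkvtj" (len 12), cursors c1@3 c2@6, authorship 1..2........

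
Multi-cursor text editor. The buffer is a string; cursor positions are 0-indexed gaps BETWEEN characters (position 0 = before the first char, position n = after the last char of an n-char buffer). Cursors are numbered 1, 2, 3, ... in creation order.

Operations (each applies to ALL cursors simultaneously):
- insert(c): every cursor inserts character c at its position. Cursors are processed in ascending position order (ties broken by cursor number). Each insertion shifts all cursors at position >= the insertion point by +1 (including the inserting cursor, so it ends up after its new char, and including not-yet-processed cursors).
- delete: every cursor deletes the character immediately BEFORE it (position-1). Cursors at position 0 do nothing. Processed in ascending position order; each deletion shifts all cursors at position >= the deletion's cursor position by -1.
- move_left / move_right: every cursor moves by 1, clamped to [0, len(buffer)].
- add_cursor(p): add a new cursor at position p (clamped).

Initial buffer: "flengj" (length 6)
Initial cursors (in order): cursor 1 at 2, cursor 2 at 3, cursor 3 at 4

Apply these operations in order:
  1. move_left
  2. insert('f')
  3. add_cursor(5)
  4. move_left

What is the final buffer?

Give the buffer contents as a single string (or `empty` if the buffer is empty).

Answer: fflfefngj

Derivation:
After op 1 (move_left): buffer="flengj" (len 6), cursors c1@1 c2@2 c3@3, authorship ......
After op 2 (insert('f')): buffer="fflfefngj" (len 9), cursors c1@2 c2@4 c3@6, authorship .1.2.3...
After op 3 (add_cursor(5)): buffer="fflfefngj" (len 9), cursors c1@2 c2@4 c4@5 c3@6, authorship .1.2.3...
After op 4 (move_left): buffer="fflfefngj" (len 9), cursors c1@1 c2@3 c4@4 c3@5, authorship .1.2.3...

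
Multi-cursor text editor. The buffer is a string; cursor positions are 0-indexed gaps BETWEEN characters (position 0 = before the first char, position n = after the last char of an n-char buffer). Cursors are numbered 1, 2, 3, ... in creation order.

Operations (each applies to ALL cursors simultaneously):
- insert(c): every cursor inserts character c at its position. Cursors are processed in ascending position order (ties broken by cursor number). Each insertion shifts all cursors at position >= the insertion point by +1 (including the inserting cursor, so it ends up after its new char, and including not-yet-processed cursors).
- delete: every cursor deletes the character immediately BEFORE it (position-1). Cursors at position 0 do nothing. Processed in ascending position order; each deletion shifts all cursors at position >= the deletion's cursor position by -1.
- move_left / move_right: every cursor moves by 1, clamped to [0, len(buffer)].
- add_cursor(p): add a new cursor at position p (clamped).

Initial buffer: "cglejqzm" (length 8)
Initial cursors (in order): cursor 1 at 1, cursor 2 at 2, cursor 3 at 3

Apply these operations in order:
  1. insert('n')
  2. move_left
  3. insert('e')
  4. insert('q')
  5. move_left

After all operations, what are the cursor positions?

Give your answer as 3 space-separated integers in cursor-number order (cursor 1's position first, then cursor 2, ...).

Answer: 2 6 10

Derivation:
After op 1 (insert('n')): buffer="cngnlnejqzm" (len 11), cursors c1@2 c2@4 c3@6, authorship .1.2.3.....
After op 2 (move_left): buffer="cngnlnejqzm" (len 11), cursors c1@1 c2@3 c3@5, authorship .1.2.3.....
After op 3 (insert('e')): buffer="cengenlenejqzm" (len 14), cursors c1@2 c2@5 c3@8, authorship .11.22.33.....
After op 4 (insert('q')): buffer="ceqngeqnleqnejqzm" (len 17), cursors c1@3 c2@7 c3@11, authorship .111.222.333.....
After op 5 (move_left): buffer="ceqngeqnleqnejqzm" (len 17), cursors c1@2 c2@6 c3@10, authorship .111.222.333.....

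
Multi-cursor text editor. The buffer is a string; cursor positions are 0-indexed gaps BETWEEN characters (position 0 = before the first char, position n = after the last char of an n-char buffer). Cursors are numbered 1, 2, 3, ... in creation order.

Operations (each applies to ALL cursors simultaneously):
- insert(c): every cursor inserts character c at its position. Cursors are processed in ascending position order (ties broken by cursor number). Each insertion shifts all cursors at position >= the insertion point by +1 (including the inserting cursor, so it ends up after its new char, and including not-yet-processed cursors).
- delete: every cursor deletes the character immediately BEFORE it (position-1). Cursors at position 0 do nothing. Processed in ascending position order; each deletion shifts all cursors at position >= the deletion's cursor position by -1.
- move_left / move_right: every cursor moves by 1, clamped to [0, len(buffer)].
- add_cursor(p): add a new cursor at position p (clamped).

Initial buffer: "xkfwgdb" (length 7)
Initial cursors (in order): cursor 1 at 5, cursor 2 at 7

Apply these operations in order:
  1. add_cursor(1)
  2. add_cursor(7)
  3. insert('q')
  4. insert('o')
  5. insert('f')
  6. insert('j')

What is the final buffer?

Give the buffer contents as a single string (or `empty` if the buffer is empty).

Answer: xqofjkfwgqofjdbqqooffjj

Derivation:
After op 1 (add_cursor(1)): buffer="xkfwgdb" (len 7), cursors c3@1 c1@5 c2@7, authorship .......
After op 2 (add_cursor(7)): buffer="xkfwgdb" (len 7), cursors c3@1 c1@5 c2@7 c4@7, authorship .......
After op 3 (insert('q')): buffer="xqkfwgqdbqq" (len 11), cursors c3@2 c1@7 c2@11 c4@11, authorship .3....1..24
After op 4 (insert('o')): buffer="xqokfwgqodbqqoo" (len 15), cursors c3@3 c1@9 c2@15 c4@15, authorship .33....11..2424
After op 5 (insert('f')): buffer="xqofkfwgqofdbqqooff" (len 19), cursors c3@4 c1@11 c2@19 c4@19, authorship .333....111..242424
After op 6 (insert('j')): buffer="xqofjkfwgqofjdbqqooffjj" (len 23), cursors c3@5 c1@13 c2@23 c4@23, authorship .3333....1111..24242424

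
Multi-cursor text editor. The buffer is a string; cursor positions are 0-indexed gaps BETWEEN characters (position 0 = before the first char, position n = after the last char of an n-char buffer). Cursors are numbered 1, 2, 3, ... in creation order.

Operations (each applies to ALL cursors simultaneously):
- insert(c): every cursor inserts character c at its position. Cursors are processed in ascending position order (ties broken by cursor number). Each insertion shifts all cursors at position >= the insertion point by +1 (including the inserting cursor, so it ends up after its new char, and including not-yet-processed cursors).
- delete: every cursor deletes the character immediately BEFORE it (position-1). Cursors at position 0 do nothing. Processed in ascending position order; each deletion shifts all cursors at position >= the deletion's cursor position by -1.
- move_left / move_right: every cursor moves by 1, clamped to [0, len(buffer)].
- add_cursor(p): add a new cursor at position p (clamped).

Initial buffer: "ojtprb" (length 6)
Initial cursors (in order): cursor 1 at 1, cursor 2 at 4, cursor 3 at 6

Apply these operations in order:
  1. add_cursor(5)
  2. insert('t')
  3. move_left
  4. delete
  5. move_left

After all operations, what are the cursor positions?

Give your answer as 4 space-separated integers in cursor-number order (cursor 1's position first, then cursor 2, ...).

After op 1 (add_cursor(5)): buffer="ojtprb" (len 6), cursors c1@1 c2@4 c4@5 c3@6, authorship ......
After op 2 (insert('t')): buffer="otjtptrtbt" (len 10), cursors c1@2 c2@6 c4@8 c3@10, authorship .1...2.4.3
After op 3 (move_left): buffer="otjtptrtbt" (len 10), cursors c1@1 c2@5 c4@7 c3@9, authorship .1...2.4.3
After op 4 (delete): buffer="tjtttt" (len 6), cursors c1@0 c2@3 c4@4 c3@5, authorship 1..243
After op 5 (move_left): buffer="tjtttt" (len 6), cursors c1@0 c2@2 c4@3 c3@4, authorship 1..243

Answer: 0 2 4 3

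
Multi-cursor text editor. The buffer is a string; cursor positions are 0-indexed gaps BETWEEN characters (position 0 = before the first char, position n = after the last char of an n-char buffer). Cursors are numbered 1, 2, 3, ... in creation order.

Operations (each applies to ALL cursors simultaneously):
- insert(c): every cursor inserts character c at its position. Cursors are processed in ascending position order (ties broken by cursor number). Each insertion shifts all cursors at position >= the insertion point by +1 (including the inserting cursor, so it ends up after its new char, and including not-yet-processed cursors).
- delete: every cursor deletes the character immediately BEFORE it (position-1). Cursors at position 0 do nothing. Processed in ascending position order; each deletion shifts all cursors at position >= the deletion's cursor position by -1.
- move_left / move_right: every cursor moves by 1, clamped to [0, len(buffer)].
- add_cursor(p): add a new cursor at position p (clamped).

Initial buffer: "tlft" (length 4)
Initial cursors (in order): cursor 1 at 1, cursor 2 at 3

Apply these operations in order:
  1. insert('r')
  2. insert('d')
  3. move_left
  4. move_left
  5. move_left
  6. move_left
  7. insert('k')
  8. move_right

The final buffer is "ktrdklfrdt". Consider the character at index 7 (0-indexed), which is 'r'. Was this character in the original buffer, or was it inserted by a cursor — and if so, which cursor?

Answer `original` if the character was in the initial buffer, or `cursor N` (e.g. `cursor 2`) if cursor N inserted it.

Answer: cursor 2

Derivation:
After op 1 (insert('r')): buffer="trlfrt" (len 6), cursors c1@2 c2@5, authorship .1..2.
After op 2 (insert('d')): buffer="trdlfrdt" (len 8), cursors c1@3 c2@7, authorship .11..22.
After op 3 (move_left): buffer="trdlfrdt" (len 8), cursors c1@2 c2@6, authorship .11..22.
After op 4 (move_left): buffer="trdlfrdt" (len 8), cursors c1@1 c2@5, authorship .11..22.
After op 5 (move_left): buffer="trdlfrdt" (len 8), cursors c1@0 c2@4, authorship .11..22.
After op 6 (move_left): buffer="trdlfrdt" (len 8), cursors c1@0 c2@3, authorship .11..22.
After op 7 (insert('k')): buffer="ktrdklfrdt" (len 10), cursors c1@1 c2@5, authorship 1.112..22.
After op 8 (move_right): buffer="ktrdklfrdt" (len 10), cursors c1@2 c2@6, authorship 1.112..22.
Authorship (.=original, N=cursor N): 1 . 1 1 2 . . 2 2 .
Index 7: author = 2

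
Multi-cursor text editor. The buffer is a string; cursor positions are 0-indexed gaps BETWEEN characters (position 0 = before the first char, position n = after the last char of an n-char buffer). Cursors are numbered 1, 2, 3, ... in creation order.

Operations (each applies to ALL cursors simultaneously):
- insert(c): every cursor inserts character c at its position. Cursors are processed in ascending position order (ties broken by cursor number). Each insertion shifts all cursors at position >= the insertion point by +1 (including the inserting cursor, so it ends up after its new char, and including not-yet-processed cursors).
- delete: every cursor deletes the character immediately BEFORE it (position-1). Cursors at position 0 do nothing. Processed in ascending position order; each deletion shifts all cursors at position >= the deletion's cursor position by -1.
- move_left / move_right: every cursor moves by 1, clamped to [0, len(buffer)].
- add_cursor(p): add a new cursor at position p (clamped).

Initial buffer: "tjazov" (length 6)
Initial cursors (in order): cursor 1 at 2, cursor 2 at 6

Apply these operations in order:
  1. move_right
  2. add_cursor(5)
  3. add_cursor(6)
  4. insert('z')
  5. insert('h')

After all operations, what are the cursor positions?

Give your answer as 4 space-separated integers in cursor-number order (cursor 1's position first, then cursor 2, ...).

Answer: 5 14 9 14

Derivation:
After op 1 (move_right): buffer="tjazov" (len 6), cursors c1@3 c2@6, authorship ......
After op 2 (add_cursor(5)): buffer="tjazov" (len 6), cursors c1@3 c3@5 c2@6, authorship ......
After op 3 (add_cursor(6)): buffer="tjazov" (len 6), cursors c1@3 c3@5 c2@6 c4@6, authorship ......
After op 4 (insert('z')): buffer="tjazzozvzz" (len 10), cursors c1@4 c3@7 c2@10 c4@10, authorship ...1..3.24
After op 5 (insert('h')): buffer="tjazhzozhvzzhh" (len 14), cursors c1@5 c3@9 c2@14 c4@14, authorship ...11..33.2424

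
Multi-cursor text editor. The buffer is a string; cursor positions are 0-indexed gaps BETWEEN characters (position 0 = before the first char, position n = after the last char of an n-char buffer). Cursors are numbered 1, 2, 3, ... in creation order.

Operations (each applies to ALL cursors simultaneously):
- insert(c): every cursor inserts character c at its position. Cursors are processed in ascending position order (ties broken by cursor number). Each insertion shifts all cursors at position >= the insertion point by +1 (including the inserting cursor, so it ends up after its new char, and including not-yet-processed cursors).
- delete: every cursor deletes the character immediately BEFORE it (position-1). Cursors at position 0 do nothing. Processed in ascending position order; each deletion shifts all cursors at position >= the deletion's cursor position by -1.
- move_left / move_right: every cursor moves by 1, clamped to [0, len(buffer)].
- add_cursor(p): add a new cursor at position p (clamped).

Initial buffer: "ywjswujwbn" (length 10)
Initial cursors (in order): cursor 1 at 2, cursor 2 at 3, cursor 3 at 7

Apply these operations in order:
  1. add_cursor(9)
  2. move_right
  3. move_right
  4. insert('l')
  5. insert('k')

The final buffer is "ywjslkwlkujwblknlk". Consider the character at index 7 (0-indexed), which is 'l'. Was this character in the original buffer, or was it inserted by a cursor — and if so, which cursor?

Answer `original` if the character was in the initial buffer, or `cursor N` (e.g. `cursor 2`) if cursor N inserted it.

Answer: cursor 2

Derivation:
After op 1 (add_cursor(9)): buffer="ywjswujwbn" (len 10), cursors c1@2 c2@3 c3@7 c4@9, authorship ..........
After op 2 (move_right): buffer="ywjswujwbn" (len 10), cursors c1@3 c2@4 c3@8 c4@10, authorship ..........
After op 3 (move_right): buffer="ywjswujwbn" (len 10), cursors c1@4 c2@5 c3@9 c4@10, authorship ..........
After op 4 (insert('l')): buffer="ywjslwlujwblnl" (len 14), cursors c1@5 c2@7 c3@12 c4@14, authorship ....1.2....3.4
After op 5 (insert('k')): buffer="ywjslkwlkujwblknlk" (len 18), cursors c1@6 c2@9 c3@15 c4@18, authorship ....11.22....33.44
Authorship (.=original, N=cursor N): . . . . 1 1 . 2 2 . . . . 3 3 . 4 4
Index 7: author = 2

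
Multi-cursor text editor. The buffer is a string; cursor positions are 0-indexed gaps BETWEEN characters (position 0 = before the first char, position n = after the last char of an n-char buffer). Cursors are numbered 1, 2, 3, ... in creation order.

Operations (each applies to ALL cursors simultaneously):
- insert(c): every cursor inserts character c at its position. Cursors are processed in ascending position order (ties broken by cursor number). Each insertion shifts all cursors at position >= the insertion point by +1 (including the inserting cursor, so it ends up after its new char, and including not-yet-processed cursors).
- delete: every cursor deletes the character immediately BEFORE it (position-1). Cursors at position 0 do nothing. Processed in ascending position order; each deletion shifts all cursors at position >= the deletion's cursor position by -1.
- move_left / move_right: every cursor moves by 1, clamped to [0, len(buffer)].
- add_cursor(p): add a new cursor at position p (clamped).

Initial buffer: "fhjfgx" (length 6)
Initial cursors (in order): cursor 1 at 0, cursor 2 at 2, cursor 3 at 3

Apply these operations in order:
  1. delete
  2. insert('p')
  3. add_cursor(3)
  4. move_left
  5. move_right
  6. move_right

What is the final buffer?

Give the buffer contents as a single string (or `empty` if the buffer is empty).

After op 1 (delete): buffer="ffgx" (len 4), cursors c1@0 c2@1 c3@1, authorship ....
After op 2 (insert('p')): buffer="pfppfgx" (len 7), cursors c1@1 c2@4 c3@4, authorship 1.23...
After op 3 (add_cursor(3)): buffer="pfppfgx" (len 7), cursors c1@1 c4@3 c2@4 c3@4, authorship 1.23...
After op 4 (move_left): buffer="pfppfgx" (len 7), cursors c1@0 c4@2 c2@3 c3@3, authorship 1.23...
After op 5 (move_right): buffer="pfppfgx" (len 7), cursors c1@1 c4@3 c2@4 c3@4, authorship 1.23...
After op 6 (move_right): buffer="pfppfgx" (len 7), cursors c1@2 c4@4 c2@5 c3@5, authorship 1.23...

Answer: pfppfgx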